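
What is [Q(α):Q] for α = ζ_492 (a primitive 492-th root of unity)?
[Q(α):Q] = 160

The minimal polynomial of ζ_492 over Q is the 492-th cyclotomic polynomial Φ_492(x), which is irreducible over Q and has degree φ(492) = 160. Hence [Q(α):Q] = φ(492) = 160.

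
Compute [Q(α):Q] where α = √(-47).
[Q(α):Q] = 2

[Q(α):Q] equals the degree of the minimal polynomial of α. Here α^2 = -47 and x^2 + 47 is irreducible (d = -47 is squarefree, ≠ 1, hence not a square), so deg(m_α) = 2. Thus [Q(α):Q] = 2.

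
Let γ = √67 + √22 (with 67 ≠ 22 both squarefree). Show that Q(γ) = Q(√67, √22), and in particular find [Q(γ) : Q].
[Q(γ) : Q] = 4 (equivalently, Q(γ) = Q(√67, √22))

Obviously Q(γ) ⊆ Q(√67, √22), and [Q(√67, √22):Q] = 4 (since 67, 22 are distinct squarefree integers > 1 with 1474 not a perfect square). To show equality we compute the minimal polynomial of γ. From γ = √67 + √22: γ^2 = 67 + 2√(1474) + 22 = 89 + 2√(1474), so γ^2 - 89 = 2√(1474); squaring, (γ^2 - 89)^2 = 4·1474, i.e. γ^4 - 178γ^2 + 7921 - 5896 = 0, i.e. γ^4 - 178γ^2 + 2025 = 0. So γ is a root of x^4 - 178x^2 + 2025. This polynomial is irreducible over Q: it has no rational root (each ±√67 ± √22 is irrational), and any factorization into two quadratics over Q would force √(1474) ∈ Q (pairing opposite roots) or √67, √22 ∈ Q (other pairings), all impossible. Hence [Q(γ):Q] = 4 = [Q(√67, √22):Q], so Q(γ) = Q(√67, √22).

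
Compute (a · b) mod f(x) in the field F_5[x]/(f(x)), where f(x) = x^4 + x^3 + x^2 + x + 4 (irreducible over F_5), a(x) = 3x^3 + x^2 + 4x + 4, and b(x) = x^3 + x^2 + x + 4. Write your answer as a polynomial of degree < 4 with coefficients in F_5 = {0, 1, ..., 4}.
a · b ≡ 3x^3 + 2x (mod f(x))

Multiply in F_5[x]: a(x)·b(x) = (3x^3 + x^2 + 4x + 4)·(x^3 + x^2 + x + 4) = 3x^6 + 4x^5 + 3x^4 + x^3 + 2x^2 + 1. This has degree ≥ 4, so divide by f(x) over F_5: 3x^6 + 4x^5 + 3x^4 + x^3 + 2x^2 + 1 = (3x^2 + x + 4)·(x^4 + x^3 + x^2 + x + 4) + (3x^3 + 2x). Hence a·b ≡ 3x^3 + 2x (mod f). (F_5[x]/(f) is a field with 5^4 = 625 elements since f is irreducible of degree 4.)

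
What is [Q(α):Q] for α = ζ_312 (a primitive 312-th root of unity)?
[Q(α):Q] = 96

The minimal polynomial of ζ_312 over Q is the 312-th cyclotomic polynomial Φ_312(x), which is irreducible over Q and has degree φ(312) = 96. Hence [Q(α):Q] = φ(312) = 96.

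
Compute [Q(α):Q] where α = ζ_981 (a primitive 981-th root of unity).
[Q(α):Q] = 648

The minimal polynomial of ζ_981 over Q is the 981-th cyclotomic polynomial Φ_981(x), which is irreducible over Q and has degree φ(981) = 648. Hence [Q(α):Q] = φ(981) = 648.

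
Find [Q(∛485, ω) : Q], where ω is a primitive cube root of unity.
[Q(∛485, ω) : Q] = 6

[Q(∛485):Q] = 3 (min poly x^3 - 485, irreducible since 485 is not a perfect cube). [Q(ω):Q] = 2 (min poly x^2 + x + 1). Since Q(∛485) ⊂ R and ω ∉ R, we have ω ∉ Q(∛485), so x^2 + x + 1 remains irreducible over Q(∛485) and [Q(∛485, ω) : Q(∛485)] = 2. By the tower law, [Q(∛485, ω) : Q] = 3 · 2 = 6. (In fact Q(∛485, ω) is the splitting field of x^3 - 485 over Q.)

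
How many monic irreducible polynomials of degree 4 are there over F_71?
There are 6351660 monic irreducible polynomials of degree 4 over F_71

Each element of F_{71^4} that lies in no proper subfield is a root of exactly one monic irreducible of degree 4 over F_71, and each such polynomial has 4 distinct roots in F_{71^4}. By Möbius inversion the count is N_71(4) = (1/4) Σ_{d|4} μ(4/d) · 71^d = (1/4)(μ(4)·71^1 + μ(2)·71^2 + μ(1)·71^4) = 25406640/4 = 6351660.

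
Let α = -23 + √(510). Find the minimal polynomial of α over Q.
m_α(x) = x^2 + 46x + 19

From α + 23 = √(510), squaring gives (α + 23)^2 = 510, i.e. α^2 + 46α + 529 = 510, so α^2 + 46α + 19 = 0. The discriminant of x^2 + 46x + 19 is (46)^2 - 4·(19) = 2116 - 76 = 2040, and 4·(510) is not a perfect square in Q since 510 is squarefree and ≠ 1. Hence x^2 + 46x + 19 is irreducible over Q and is the minimal polynomial of α.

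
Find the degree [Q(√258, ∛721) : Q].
[Q(√258, ∛721) : Q] = 6

Let L = Q(√258, ∛721). Since Q(√258) ⊂ L and [Q(√258):Q] = 2, the tower law gives 2 | [L:Q]. Likewise Q(∛721) ⊂ L with [Q(∛721):Q] = 3 (because 721 is not a perfect cube), so 3 | [L:Q]. As gcd(2,3) = 1, [L:Q] is divisible by 6. Conversely L is generated over Q by √258 and ∛721, so [L:Q] ≤ 2·3 = 6. Therefore [Q(√258, ∛721) : Q] = 6.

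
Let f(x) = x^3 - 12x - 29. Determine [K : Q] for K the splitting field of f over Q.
[K : Q] = 6

By the rational root test, any rational root of the monic integer polynomial f(x) = x^3 - 12x - 29 must be an integer dividing the constant term -29, i.e. one of ±{1, 29}. Evaluating: f(1) = -40, f(-1) = -18, f(29) = 24012, f(-29) = -24070; none is 0, so f has no rational root and is therefore irreducible over Q (a cubic with no linear factor over a field is irreducible). For an irreducible cubic, the Galois group is A_3 or S_3 according as the discriminant disc(f) = -4a^3 - 27b^2 = -4·(-12)^3 - 27·(-29)^2 = -15795 is or is not a square in Q. Here disc(f) = -15795 is not a perfect square in Q, so the Galois group of f over Q is not contained in A_3 and must be all of S_3. The splitting field has degree |S_3| = 6 over Q, so [K : Q] = 6.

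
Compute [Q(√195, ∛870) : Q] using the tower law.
[Q(√195, ∛870) : Q] = 6

Let L = Q(√195, ∛870). Since Q(√195) ⊂ L and [Q(√195):Q] = 2, the tower law gives 2 | [L:Q]. Likewise Q(∛870) ⊂ L with [Q(∛870):Q] = 3 (because 870 is not a perfect cube), so 3 | [L:Q]. As gcd(2,3) = 1, [L:Q] is divisible by 6. Conversely L is generated over Q by √195 and ∛870, so [L:Q] ≤ 2·3 = 6. Therefore [Q(√195, ∛870) : Q] = 6.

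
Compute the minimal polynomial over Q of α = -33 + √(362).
m_α(x) = x^2 + 66x + 727

From α + 33 = √(362), squaring gives (α + 33)^2 = 362, i.e. α^2 + 66α + 1089 = 362, so α^2 + 66α + 727 = 0. The discriminant of x^2 + 66x + 727 is (66)^2 - 4·(727) = 4356 - 2908 = 1448, and 4·(362) is not a perfect square in Q since 362 is squarefree and ≠ 1. Hence x^2 + 66x + 727 is irreducible over Q and is the minimal polynomial of α.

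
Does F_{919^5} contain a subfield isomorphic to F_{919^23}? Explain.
No: F_{919^23} is not a subfield of F_{919^5}

F_{p^m} embeds in F_{p^n} iff m | n. Here 23 ∤ 5 (since 5 = 0·23 + 5 with remainder 5 ≠ 0), so F_{919^23} is not a subfield of F_{919^5}. Equivalently: if it were, the tower law would give 23 = [F_{919^23}:F_919] dividing [F_{919^5}:F_919] = 5, contradiction.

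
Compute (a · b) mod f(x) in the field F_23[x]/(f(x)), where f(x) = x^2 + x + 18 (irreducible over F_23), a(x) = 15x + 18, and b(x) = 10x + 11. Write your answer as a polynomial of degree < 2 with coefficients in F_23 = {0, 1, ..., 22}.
a · b ≡ 11x + 5 (mod f(x))

Multiply in F_23[x]: a(x)·b(x) = (15x + 18)·(10x + 11) = 12x^2 + 14. This has degree ≥ 2, so divide by f(x) over F_23: 12x^2 + 14 = (12)·(x^2 + x + 18) + (11x + 5). Hence a·b ≡ 11x + 5 (mod f). (F_23[x]/(f) is a field with 23^2 = 529 elements since f is irreducible of degree 2.)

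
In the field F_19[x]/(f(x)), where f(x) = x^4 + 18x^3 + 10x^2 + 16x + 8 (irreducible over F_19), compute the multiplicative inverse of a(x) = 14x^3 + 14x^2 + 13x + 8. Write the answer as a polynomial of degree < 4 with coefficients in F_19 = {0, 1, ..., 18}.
a(x)^(-1) ≡ 10x^3 + 11x^2 + 4x + 13 (mod f(x))

Since f is irreducible over F_19, F_19[x]/(f) is a field and a(x) ≠ 0 has an inverse. Apply the extended Euclidean algorithm to f(x) and a(x) in F_19[x]: f(x) = (15x + 8)·a(x) + (7x^2 + x + 1);  a(x) = (2x + 18)·(7x^2 + x + 1) + (12x + 9);  (7x^2 + x + 1) = (18x + 4)·(12x + 9) + (3). The last nonzero remainder is the constant 3 = gcd(f, a) in F_19. Back-substituting through the division chain expresses 3 = s(x)·a(x) + t(x)·f(x) with s(x) ≡ 11x^3 + 14x^2 + 12x + 1 (mod f), so (11x^3 + 14x^2 + 12x + 1)·a(x) ≡ 3 (mod f). Multiplying by 3^(-1) ≡ 13 in F_19 gives a(x)^(-1) ≡ 13·(11x^3 + 14x^2 + 12x + 1) ≡ 10x^3 + 11x^2 + 4x + 13 (mod f). Check: (14x^3 + 14x^2 + 13x + 8)·(10x^3 + 11x^2 + 4x + 13) = 7x^6 + 9x^5 + 17x^4 + 5x^3 + 18x^2 + 11x + 9 ≡ 1 (mod x^4 + 18x^3 + 10x^2 + 16x + 8).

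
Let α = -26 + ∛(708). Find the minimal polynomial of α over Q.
m_α(x) = x^3 + 78x^2 + 2028x + 16868

Set β = α + 26 = ∛(708), so β^3 = 708. Then (α + 26)^3 - 708 = 0, i.e. α is a root of g(x) = (x + 26)^3 - 708 = x^3 + 78x^2 + 2028x + 16868. Since g(x) = h(x + 26) where h(x) = x^3 - 708, and h is irreducible over Q (because 708 is not a perfect cube, so h has no rational root, and a monic cubic with no rational root is irreducible), g is also irreducible (irreducibility is preserved under the substitution x → x + 26). Hence m_α(x) = x^3 + 78x^2 + 2028x + 16868.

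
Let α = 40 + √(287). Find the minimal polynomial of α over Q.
m_α(x) = x^2 - 80x + 1313

From α - 40 = √(287), squaring gives (α - 40)^2 = 287, i.e. α^2 - 80α + 1600 = 287, so α^2 - 80α + 1313 = 0. The discriminant of x^2 - 80x + 1313 is (-80)^2 - 4·(1313) = 6400 - 5252 = 1148, and 4·(287) is not a perfect square in Q since 287 is squarefree and ≠ 1. Hence x^2 - 80x + 1313 is irreducible over Q and is the minimal polynomial of α.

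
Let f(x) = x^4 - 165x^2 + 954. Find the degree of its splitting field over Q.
[K : Q] = 4

Solving the quadratic in x^2: x^2 = (165 ± √(165^2 - 4·954))/2 = (165 ± √23409)/2 = (165 ± 153)/2, giving x^2 = 159 or x^2 = 6. So f(x) = (x^2 - 159)(x^2 - 6) and the roots of f are ±√159, ±√6. Hence the splitting field is K = Q(√159, √6). Since 159 and 6 are distinct squarefree integers > 1, their product 954 is not a perfect square, so √6 ∉ Q(√159). By the tower law [K:Q] = [Q(√159,√6):Q(√159)] · [Q(√159):Q] = 2 · 2 = 4.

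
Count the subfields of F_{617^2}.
F_{617^2} has 2 subfields

The subfields of F_{p^n} are exactly the fields F_{p^d} for d | n (each is the fixed field of the unique index-d subgroup of Gal(F_{p^n}/F_p) ≅ Z/nZ). The divisors of n = 2 are {1, 2}, giving 2 subfields: F_{617^1}, F_{617^2}.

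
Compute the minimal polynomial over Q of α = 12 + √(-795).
m_α(x) = x^2 - 24x + 939

From α - 12 = √(-795), squaring gives (α - 12)^2 = -795, i.e. α^2 - 24α + 144 = -795, so α^2 - 24α + 939 = 0. The discriminant of x^2 - 24x + 939 is (-24)^2 - 4·(939) = 576 - 3756 = -3180, and 4·(-795) is not a perfect square in Q since -795 is squarefree and ≠ 1. Hence x^2 - 24x + 939 is irreducible over Q and is the minimal polynomial of α.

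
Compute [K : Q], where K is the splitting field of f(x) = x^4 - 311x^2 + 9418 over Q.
[K : Q] = 4

Solving the quadratic in x^2: x^2 = (311 ± √(311^2 - 4·9418))/2 = (311 ± √59049)/2 = (311 ± 243)/2, giving x^2 = 34 or x^2 = 277. So f(x) = (x^2 - 34)(x^2 - 277) and the roots of f are ±√34, ±√277. Hence the splitting field is K = Q(√34, √277). Since 34 and 277 are distinct squarefree integers > 1, their product 9418 is not a perfect square, so √277 ∉ Q(√34). By the tower law [K:Q] = [Q(√34,√277):Q(√34)] · [Q(√34):Q] = 2 · 2 = 4.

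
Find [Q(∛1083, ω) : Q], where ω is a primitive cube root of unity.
[Q(∛1083, ω) : Q] = 6

[Q(∛1083):Q] = 3 (min poly x^3 - 1083, irreducible since 1083 is not a perfect cube). [Q(ω):Q] = 2 (min poly x^2 + x + 1). Since Q(∛1083) ⊂ R and ω ∉ R, we have ω ∉ Q(∛1083), so x^2 + x + 1 remains irreducible over Q(∛1083) and [Q(∛1083, ω) : Q(∛1083)] = 2. By the tower law, [Q(∛1083, ω) : Q] = 3 · 2 = 6. (In fact Q(∛1083, ω) is the splitting field of x^3 - 1083 over Q.)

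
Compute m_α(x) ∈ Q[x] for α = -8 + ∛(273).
m_α(x) = x^3 + 24x^2 + 192x + 239

Set β = α + 8 = ∛(273), so β^3 = 273. Then (α + 8)^3 - 273 = 0, i.e. α is a root of g(x) = (x + 8)^3 - 273 = x^3 + 24x^2 + 192x + 239. Since g(x) = h(x + 8) where h(x) = x^3 - 273, and h is irreducible over Q (because 273 is not a perfect cube, so h has no rational root, and a monic cubic with no rational root is irreducible), g is also irreducible (irreducibility is preserved under the substitution x → x + 8). Hence m_α(x) = x^3 + 24x^2 + 192x + 239.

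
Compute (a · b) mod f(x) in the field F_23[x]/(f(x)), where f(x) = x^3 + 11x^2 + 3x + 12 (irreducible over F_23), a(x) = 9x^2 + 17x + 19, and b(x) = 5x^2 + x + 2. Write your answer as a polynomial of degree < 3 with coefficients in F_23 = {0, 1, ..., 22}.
a · b ≡ 13x^2 + 3x + 20 (mod f(x))

Multiply in F_23[x]: a(x)·b(x) = (9x^2 + 17x + 19)·(5x^2 + x + 2) = 22x^4 + 2x^3 + 15x^2 + 7x + 15. This has degree ≥ 3, so divide by f(x) over F_23: 22x^4 + 2x^3 + 15x^2 + 7x + 15 = (22x + 13)·(x^3 + 11x^2 + 3x + 12) + (13x^2 + 3x + 20). Hence a·b ≡ 13x^2 + 3x + 20 (mod f). (F_23[x]/(f) is a field with 23^3 = 12167 elements since f is irreducible of degree 3.)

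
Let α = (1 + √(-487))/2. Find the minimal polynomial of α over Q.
m_α(x) = x^2 - x + 122

From 2α - 1 = √(-487), squaring gives (2α - 1)^2 = -487, i.e. 4α^2 - 4α + 1 = -487, so α^2 - α + (1 + 487)/4 = 0. Since -487 ≡ 1 (mod 4), (1 + 487)/4 = 122 ∈ Z. The polynomial x^2 - x + 122 has discriminant 1 - 4·(122) = -487, which is not a perfect square in Q (d = -487 is squarefree and ≠ 1), so x^2 - x + 122 is irreducible over Q. It is the minimal polynomial of α.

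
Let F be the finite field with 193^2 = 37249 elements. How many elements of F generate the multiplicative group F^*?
There are φ(37248) = 12288 primitive elements

F_q^* is cyclic of order q - 1 = 37248. A cyclic group of order m has exactly φ(m) generators. Here m = 37248 = 2^7 · 3 · 97, so the number of primitive elements is φ(37248) = 12288.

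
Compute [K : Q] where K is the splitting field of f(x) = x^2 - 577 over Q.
[K : Q] = 2

f(x) = x^2 - 577 factors as (x - √577)(x + √577). The splitting field is K = Q(√577). Since 577 is squarefree and > 1, it is not a perfect square, so x^2 - 577 is irreducible over Q and [Q(√577) : Q] = 2. Hence [K : Q] = 2.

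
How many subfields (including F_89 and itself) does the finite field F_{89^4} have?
F_{89^4} has 3 subfields

The subfields of F_{p^n} are exactly the fields F_{p^d} for d | n (each is the fixed field of the unique index-d subgroup of Gal(F_{p^n}/F_p) ≅ Z/nZ). The divisors of n = 4 are {1, 2, 4}, giving 3 subfields: F_{89^1}, F_{89^2}, F_{89^4}.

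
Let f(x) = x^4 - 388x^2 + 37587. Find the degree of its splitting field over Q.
[K : Q] = 4

Solving the quadratic in x^2: x^2 = (388 ± √(388^2 - 4·37587))/2 = (388 ± √196)/2 = (388 ± 14)/2, giving x^2 = 187 or x^2 = 201. So f(x) = (x^2 - 187)(x^2 - 201) and the roots of f are ±√187, ±√201. Hence the splitting field is K = Q(√187, √201). Since 187 and 201 are distinct squarefree integers > 1, their product 37587 is not a perfect square, so √201 ∉ Q(√187). By the tower law [K:Q] = [Q(√187,√201):Q(√187)] · [Q(√187):Q] = 2 · 2 = 4.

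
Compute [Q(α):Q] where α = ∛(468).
[Q(α):Q] = 3

The minimal polynomial of α is x^3 - 468, irreducible over Q since 468 is not a perfect cube (so x^3 - 468 has no rational root). Hence [Q(α):Q] = deg(m_α) = 3.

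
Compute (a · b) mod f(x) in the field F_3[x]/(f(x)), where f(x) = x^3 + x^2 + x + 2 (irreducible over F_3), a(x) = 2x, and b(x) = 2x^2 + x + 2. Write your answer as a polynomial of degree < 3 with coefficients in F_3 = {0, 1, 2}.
a · b ≡ x^2 + 1 (mod f(x))

Multiply in F_3[x]: a(x)·b(x) = (2x)·(2x^2 + x + 2) = x^3 + 2x^2 + x. This has degree ≥ 3, so divide by f(x) over F_3: x^3 + 2x^2 + x = (1)·(x^3 + x^2 + x + 2) + (x^2 + 1). Hence a·b ≡ x^2 + 1 (mod f). (F_3[x]/(f) is a field with 3^3 = 27 elements since f is irreducible of degree 3.)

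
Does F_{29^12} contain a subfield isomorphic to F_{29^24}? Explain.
No: F_{29^24} is not a subfield of F_{29^12}

F_{p^m} embeds in F_{p^n} iff m | n. Here 24 ∤ 12 (since 12 = 0·24 + 12 with remainder 12 ≠ 0), so F_{29^24} is not a subfield of F_{29^12}. Equivalently: if it were, the tower law would give 24 = [F_{29^24}:F_29] dividing [F_{29^12}:F_29] = 12, contradiction.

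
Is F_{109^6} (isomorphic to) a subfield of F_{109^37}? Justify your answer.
No: F_{109^6} is not a subfield of F_{109^37}

F_{p^m} embeds in F_{p^n} iff m | n. Here 6 ∤ 37 (since 37 = 6·6 + 1 with remainder 1 ≠ 0), so F_{109^6} is not a subfield of F_{109^37}. Equivalently: if it were, the tower law would give 6 = [F_{109^6}:F_109] dividing [F_{109^37}:F_109] = 37, contradiction.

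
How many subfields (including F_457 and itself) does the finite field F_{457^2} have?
F_{457^2} has 2 subfields

The subfields of F_{p^n} are exactly the fields F_{p^d} for d | n (each is the fixed field of the unique index-d subgroup of Gal(F_{p^n}/F_p) ≅ Z/nZ). The divisors of n = 2 are {1, 2}, giving 2 subfields: F_{457^1}, F_{457^2}.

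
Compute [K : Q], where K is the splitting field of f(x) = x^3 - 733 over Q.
[K : Q] = 6

The roots of x^3 - 733 are ∛733, ω∛733, ω^2∛733 where ω = e^(2πi/3) is a primitive cube root of unity, so K = Q(∛733, ω). Now [Q(∛733):Q] = 3 (since 733 is not a perfect cube, x^3 - 733 is irreducible) and [Q(ω):Q] = 2. Both 2 and 3 divide [K:Q], and [K:Q] ≤ 3·2 = 6, so [K:Q] = 6. (Equivalently: Q(∛733) ⊂ R but ω ∉ R, so [K : Q(∛733)] = 2.)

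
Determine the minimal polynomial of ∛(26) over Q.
m_α(x) = x^3 - 26

α satisfies α^3 = 26, so x^3 - 26 annihilates α. By the rational root test, a rational root p/q (in lowest terms) of x^3 - 26 would satisfy p^3 = 26 q^3, forcing q = 1 and p^3 = 26; but 26 is not a perfect cube, contradiction. A monic cubic over Q with no rational root is irreducible (any nontrivial factorization would include a linear factor). Hence x^3 - 26 is the minimal polynomial of α, and in particular [Q(α):Q] = 3.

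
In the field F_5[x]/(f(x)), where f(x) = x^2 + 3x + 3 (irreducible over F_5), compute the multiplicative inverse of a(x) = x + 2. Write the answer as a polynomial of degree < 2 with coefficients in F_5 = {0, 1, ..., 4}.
a(x)^(-1) ≡ 4x + 4 (mod f(x))

Since f is irreducible over F_5, F_5[x]/(f) is a field and a(x) ≠ 0 has an inverse. Apply the extended Euclidean algorithm to f(x) and a(x) in F_5[x]: f(x) = (x + 1)·a(x) + (1). The last nonzero remainder is the constant 1 = gcd(f, a) in F_5. Back-substituting through the division chain expresses 1 = s(x)·a(x) + t(x)·f(x) with s(x) ≡ 4x + 4 (mod f), so a(x)^(-1) ≡ s(x) = 4x + 4 (mod f). Check: (x + 2)·(4x + 4) = 4x^2 + 2x + 3 ≡ 1 (mod x^2 + 3x + 3).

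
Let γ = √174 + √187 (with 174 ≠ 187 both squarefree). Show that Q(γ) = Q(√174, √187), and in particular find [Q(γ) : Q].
[Q(γ) : Q] = 4 (equivalently, Q(γ) = Q(√174, √187))

Obviously Q(γ) ⊆ Q(√174, √187), and [Q(√174, √187):Q] = 4 (since 174, 187 are distinct squarefree integers > 1 with 32538 not a perfect square). To show equality we compute the minimal polynomial of γ. From γ = √174 + √187: γ^2 = 174 + 2√(32538) + 187 = 361 + 2√(32538), so γ^2 - 361 = 2√(32538); squaring, (γ^2 - 361)^2 = 4·32538, i.e. γ^4 - 722γ^2 + 130321 - 130152 = 0, i.e. γ^4 - 722γ^2 + 169 = 0. So γ is a root of x^4 - 722x^2 + 169. This polynomial is irreducible over Q: it has no rational root (each ±√174 ± √187 is irrational), and any factorization into two quadratics over Q would force √(32538) ∈ Q (pairing opposite roots) or √174, √187 ∈ Q (other pairings), all impossible. Hence [Q(γ):Q] = 4 = [Q(√174, √187):Q], so Q(γ) = Q(√174, √187).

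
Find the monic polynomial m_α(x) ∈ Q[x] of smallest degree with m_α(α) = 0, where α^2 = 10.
m_α(x) = x^2 - 10

α satisfies α^2 - 10 = 0, so x^2 - 10 annihilates α. Since d = 10 is squarefree and ≠ 1, it is not a perfect square in Q, so x^2 - 10 has no rational root and is therefore irreducible over Q (a degree-2 polynomial over a field is irreducible iff it has no root). Hence m_α(x) = x^2 - 10.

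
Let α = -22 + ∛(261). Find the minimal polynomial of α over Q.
m_α(x) = x^3 + 66x^2 + 1452x + 10387

Set β = α + 22 = ∛(261), so β^3 = 261. Then (α + 22)^3 - 261 = 0, i.e. α is a root of g(x) = (x + 22)^3 - 261 = x^3 + 66x^2 + 1452x + 10387. Since g(x) = h(x + 22) where h(x) = x^3 - 261, and h is irreducible over Q (because 261 is not a perfect cube, so h has no rational root, and a monic cubic with no rational root is irreducible), g is also irreducible (irreducibility is preserved under the substitution x → x + 22). Hence m_α(x) = x^3 + 66x^2 + 1452x + 10387.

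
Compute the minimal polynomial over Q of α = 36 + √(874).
m_α(x) = x^2 - 72x + 422

From α - 36 = √(874), squaring gives (α - 36)^2 = 874, i.e. α^2 - 72α + 1296 = 874, so α^2 - 72α + 422 = 0. The discriminant of x^2 - 72x + 422 is (-72)^2 - 4·(422) = 5184 - 1688 = 3496, and 4·(874) is not a perfect square in Q since 874 is squarefree and ≠ 1. Hence x^2 - 72x + 422 is irreducible over Q and is the minimal polynomial of α.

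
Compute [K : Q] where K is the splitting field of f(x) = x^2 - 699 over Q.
[K : Q] = 2

f(x) = x^2 - 699 factors as (x - √699)(x + √699). The splitting field is K = Q(√699). Since 699 is squarefree and > 1, it is not a perfect square, so x^2 - 699 is irreducible over Q and [Q(√699) : Q] = 2. Hence [K : Q] = 2.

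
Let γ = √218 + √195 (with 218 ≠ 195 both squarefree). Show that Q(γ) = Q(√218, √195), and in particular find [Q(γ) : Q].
[Q(γ) : Q] = 4 (equivalently, Q(γ) = Q(√218, √195))

Obviously Q(γ) ⊆ Q(√218, √195), and [Q(√218, √195):Q] = 4 (since 218, 195 are distinct squarefree integers > 1 with 42510 not a perfect square). To show equality we compute the minimal polynomial of γ. From γ = √218 + √195: γ^2 = 218 + 2√(42510) + 195 = 413 + 2√(42510), so γ^2 - 413 = 2√(42510); squaring, (γ^2 - 413)^2 = 4·42510, i.e. γ^4 - 826γ^2 + 170569 - 170040 = 0, i.e. γ^4 - 826γ^2 + 529 = 0. So γ is a root of x^4 - 826x^2 + 529. This polynomial is irreducible over Q: it has no rational root (each ±√218 ± √195 is irrational), and any factorization into two quadratics over Q would force √(42510) ∈ Q (pairing opposite roots) or √218, √195 ∈ Q (other pairings), all impossible. Hence [Q(γ):Q] = 4 = [Q(√218, √195):Q], so Q(γ) = Q(√218, √195).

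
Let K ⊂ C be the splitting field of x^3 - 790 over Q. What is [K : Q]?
[K : Q] = 6

The roots of x^3 - 790 are ∛790, ω∛790, ω^2∛790 where ω = e^(2πi/3) is a primitive cube root of unity, so K = Q(∛790, ω). Now [Q(∛790):Q] = 3 (since 790 is not a perfect cube, x^3 - 790 is irreducible) and [Q(ω):Q] = 2. Both 2 and 3 divide [K:Q], and [K:Q] ≤ 3·2 = 6, so [K:Q] = 6. (Equivalently: Q(∛790) ⊂ R but ω ∉ R, so [K : Q(∛790)] = 2.)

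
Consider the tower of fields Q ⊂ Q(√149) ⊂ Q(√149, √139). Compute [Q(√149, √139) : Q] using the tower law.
[Q(√149, √139) : Q] = 4

[Q(√149):Q] = 2 (min poly x^2 - 149, irreducible since 149 is squarefree > 1). For the top step, suppose √139 ∈ Q(√149), say √139 = c + d√149 with c, d ∈ Q. Squaring: 139 = c^2 + 149d^2 + 2cd√149. Since √149 ∉ Q this forces 2cd = 0. If d = 0 then √139 = c ∈ Q, contradicting 139 squarefree > 1. If c = 0 then 139 = 149d^2, so 149·139 = (149d)^2 is a perfect square in Q — but 149·139 = 20711 is not a perfect square (since 149 and 139 are distinct squarefree integers). Contradiction. Hence √139 ∉ Q(√149), so x^2 - 139 stays irreducible over Q(√149) and [Q(√149, √139) : Q(√149)] = 2. By the tower law, [Q(√149, √139) : Q] = 2 · 2 = 4.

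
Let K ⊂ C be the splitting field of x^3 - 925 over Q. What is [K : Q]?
[K : Q] = 6

The roots of x^3 - 925 are ∛925, ω∛925, ω^2∛925 where ω = e^(2πi/3) is a primitive cube root of unity, so K = Q(∛925, ω). Now [Q(∛925):Q] = 3 (since 925 is not a perfect cube, x^3 - 925 is irreducible) and [Q(ω):Q] = 2. Both 2 and 3 divide [K:Q], and [K:Q] ≤ 3·2 = 6, so [K:Q] = 6. (Equivalently: Q(∛925) ⊂ R but ω ∉ R, so [K : Q(∛925)] = 2.)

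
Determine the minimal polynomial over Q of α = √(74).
m_α(x) = x^2 - 74

α satisfies α^2 - 74 = 0, so x^2 - 74 annihilates α. Since d = 74 is squarefree and ≠ 1, it is not a perfect square in Q, so x^2 - 74 has no rational root and is therefore irreducible over Q (a degree-2 polynomial over a field is irreducible iff it has no root). Hence m_α(x) = x^2 - 74.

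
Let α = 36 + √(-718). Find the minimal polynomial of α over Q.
m_α(x) = x^2 - 72x + 2014

From α - 36 = √(-718), squaring gives (α - 36)^2 = -718, i.e. α^2 - 72α + 1296 = -718, so α^2 - 72α + 2014 = 0. The discriminant of x^2 - 72x + 2014 is (-72)^2 - 4·(2014) = 5184 - 8056 = -2872, and 4·(-718) is not a perfect square in Q since -718 is squarefree and ≠ 1. Hence x^2 - 72x + 2014 is irreducible over Q and is the minimal polynomial of α.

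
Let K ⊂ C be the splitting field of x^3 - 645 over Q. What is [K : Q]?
[K : Q] = 6

The roots of x^3 - 645 are ∛645, ω∛645, ω^2∛645 where ω = e^(2πi/3) is a primitive cube root of unity, so K = Q(∛645, ω). Now [Q(∛645):Q] = 3 (since 645 is not a perfect cube, x^3 - 645 is irreducible) and [Q(ω):Q] = 2. Both 2 and 3 divide [K:Q], and [K:Q] ≤ 3·2 = 6, so [K:Q] = 6. (Equivalently: Q(∛645) ⊂ R but ω ∉ R, so [K : Q(∛645)] = 2.)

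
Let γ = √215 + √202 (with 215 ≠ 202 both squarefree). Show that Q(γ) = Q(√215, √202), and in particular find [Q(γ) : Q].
[Q(γ) : Q] = 4 (equivalently, Q(γ) = Q(√215, √202))

Obviously Q(γ) ⊆ Q(√215, √202), and [Q(√215, √202):Q] = 4 (since 215, 202 are distinct squarefree integers > 1 with 43430 not a perfect square). To show equality we compute the minimal polynomial of γ. From γ = √215 + √202: γ^2 = 215 + 2√(43430) + 202 = 417 + 2√(43430), so γ^2 - 417 = 2√(43430); squaring, (γ^2 - 417)^2 = 4·43430, i.e. γ^4 - 834γ^2 + 173889 - 173720 = 0, i.e. γ^4 - 834γ^2 + 169 = 0. So γ is a root of x^4 - 834x^2 + 169. This polynomial is irreducible over Q: it has no rational root (each ±√215 ± √202 is irrational), and any factorization into two quadratics over Q would force √(43430) ∈ Q (pairing opposite roots) or √215, √202 ∈ Q (other pairings), all impossible. Hence [Q(γ):Q] = 4 = [Q(√215, √202):Q], so Q(γ) = Q(√215, √202).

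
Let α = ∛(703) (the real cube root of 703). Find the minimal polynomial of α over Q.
m_α(x) = x^3 - 703

α satisfies α^3 = 703, so x^3 - 703 annihilates α. By the rational root test, a rational root p/q (in lowest terms) of x^3 - 703 would satisfy p^3 = 703 q^3, forcing q = 1 and p^3 = 703; but 703 is not a perfect cube, contradiction. A monic cubic over Q with no rational root is irreducible (any nontrivial factorization would include a linear factor). Hence x^3 - 703 is the minimal polynomial of α, and in particular [Q(α):Q] = 3.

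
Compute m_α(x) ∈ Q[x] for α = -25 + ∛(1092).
m_α(x) = x^3 + 75x^2 + 1875x + 14533

Set β = α + 25 = ∛(1092), so β^3 = 1092. Then (α + 25)^3 - 1092 = 0, i.e. α is a root of g(x) = (x + 25)^3 - 1092 = x^3 + 75x^2 + 1875x + 14533. Since g(x) = h(x + 25) where h(x) = x^3 - 1092, and h is irreducible over Q (because 1092 is not a perfect cube, so h has no rational root, and a monic cubic with no rational root is irreducible), g is also irreducible (irreducibility is preserved under the substitution x → x + 25). Hence m_α(x) = x^3 + 75x^2 + 1875x + 14533.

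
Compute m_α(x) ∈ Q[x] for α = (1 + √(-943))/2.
m_α(x) = x^2 - x + 236

From 2α - 1 = √(-943), squaring gives (2α - 1)^2 = -943, i.e. 4α^2 - 4α + 1 = -943, so α^2 - α + (1 + 943)/4 = 0. Since -943 ≡ 1 (mod 4), (1 + 943)/4 = 236 ∈ Z. The polynomial x^2 - x + 236 has discriminant 1 - 4·(236) = -943, which is not a perfect square in Q (d = -943 is squarefree and ≠ 1), so x^2 - x + 236 is irreducible over Q. It is the minimal polynomial of α.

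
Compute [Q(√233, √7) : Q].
[Q(√233, √7) : Q] = 4

[Q(√233):Q] = 2 (min poly x^2 - 233, irreducible since 233 is squarefree > 1). For the top step, suppose √7 ∈ Q(√233), say √7 = c + d√233 with c, d ∈ Q. Squaring: 7 = c^2 + 233d^2 + 2cd√233. Since √233 ∉ Q this forces 2cd = 0. If d = 0 then √7 = c ∈ Q, contradicting 7 squarefree > 1. If c = 0 then 7 = 233d^2, so 233·7 = (233d)^2 is a perfect square in Q — but 233·7 = 1631 is not a perfect square (since 233 and 7 are distinct squarefree integers). Contradiction. Hence √7 ∉ Q(√233), so x^2 - 7 stays irreducible over Q(√233) and [Q(√233, √7) : Q(√233)] = 2. By the tower law, [Q(√233, √7) : Q] = 2 · 2 = 4.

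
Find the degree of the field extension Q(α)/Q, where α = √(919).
[Q(α):Q] = 2

[Q(α):Q] equals the degree of the minimal polynomial of α. Here α^2 = 919 and x^2 - 919 is irreducible (d = 919 is squarefree, ≠ 1, hence not a square), so deg(m_α) = 2. Thus [Q(α):Q] = 2.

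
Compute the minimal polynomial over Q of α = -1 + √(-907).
m_α(x) = x^2 + 2x + 908

From α + 1 = √(-907), squaring gives (α + 1)^2 = -907, i.e. α^2 + 2α + 1 = -907, so α^2 + 2α + 908 = 0. The discriminant of x^2 + 2x + 908 is (2)^2 - 4·(908) = 4 - 3632 = -3628, and 4·(-907) is not a perfect square in Q since -907 is squarefree and ≠ 1. Hence x^2 + 2x + 908 is irreducible over Q and is the minimal polynomial of α.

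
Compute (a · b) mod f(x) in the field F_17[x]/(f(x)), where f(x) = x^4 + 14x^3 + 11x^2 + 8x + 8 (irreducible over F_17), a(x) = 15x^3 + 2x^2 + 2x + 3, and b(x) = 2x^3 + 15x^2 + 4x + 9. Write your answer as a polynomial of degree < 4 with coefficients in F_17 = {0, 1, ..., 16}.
a · b ≡ 4x^3 + 7x^2 + 6x + 5 (mod f(x))

Multiply in F_17[x]: a(x)·b(x) = (15x^3 + 2x^2 + 2x + 3)·(2x^3 + 15x^2 + 4x + 9) = 13x^6 + 8x^5 + 9x^4 + 9x^3 + 3x^2 + 13x + 10. This has degree ≥ 4, so divide by f(x) over F_17: 13x^6 + 8x^5 + 9x^4 + 9x^3 + 3x^2 + 13x + 10 = (13x^2 + 13x + 7)·(x^4 + 14x^3 + 11x^2 + 8x + 8) + (4x^3 + 7x^2 + 6x + 5). Hence a·b ≡ 4x^3 + 7x^2 + 6x + 5 (mod f). (F_17[x]/(f) is a field with 17^4 = 83521 elements since f is irreducible of degree 4.)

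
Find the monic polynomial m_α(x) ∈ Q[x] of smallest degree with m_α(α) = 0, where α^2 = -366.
m_α(x) = x^2 + 366

α satisfies α^2 + 366 = 0, so x^2 + 366 annihilates α. Since d = -366 is squarefree and ≠ 1, it is not a perfect square in Q, so x^2 + 366 has no rational root and is therefore irreducible over Q (a degree-2 polynomial over a field is irreducible iff it has no root). Hence m_α(x) = x^2 + 366.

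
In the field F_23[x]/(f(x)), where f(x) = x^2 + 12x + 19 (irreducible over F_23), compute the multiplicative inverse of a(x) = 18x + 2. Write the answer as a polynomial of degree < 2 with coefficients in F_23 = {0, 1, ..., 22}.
a(x)^(-1) ≡ 5x + 16 (mod f(x))

Since f is irreducible over F_23, F_23[x]/(f) is a field and a(x) ≠ 0 has an inverse. Apply the extended Euclidean algorithm to f(x) and a(x) in F_23[x]: f(x) = (9x + 15)·a(x) + (12). The last nonzero remainder is the constant 12 = gcd(f, a) in F_23. Back-substituting through the division chain expresses 12 = s(x)·a(x) + t(x)·f(x) with s(x) ≡ 14x + 8 (mod f), so (14x + 8)·a(x) ≡ 12 (mod f). Multiplying by 12^(-1) ≡ 2 in F_23 gives a(x)^(-1) ≡ 2·(14x + 8) ≡ 5x + 16 (mod f). Check: (18x + 2)·(5x + 16) = 21x^2 + 22x + 9 ≡ 1 (mod x^2 + 12x + 19).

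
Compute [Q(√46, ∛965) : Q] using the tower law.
[Q(√46, ∛965) : Q] = 6

Let L = Q(√46, ∛965). Since Q(√46) ⊂ L and [Q(√46):Q] = 2, the tower law gives 2 | [L:Q]. Likewise Q(∛965) ⊂ L with [Q(∛965):Q] = 3 (because 965 is not a perfect cube), so 3 | [L:Q]. As gcd(2,3) = 1, [L:Q] is divisible by 6. Conversely L is generated over Q by √46 and ∛965, so [L:Q] ≤ 2·3 = 6. Therefore [Q(√46, ∛965) : Q] = 6.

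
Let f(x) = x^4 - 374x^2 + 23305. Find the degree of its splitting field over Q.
[K : Q] = 4

Solving the quadratic in x^2: x^2 = (374 ± √(374^2 - 4·23305))/2 = (374 ± √46656)/2 = (374 ± 216)/2, giving x^2 = 295 or x^2 = 79. So f(x) = (x^2 - 295)(x^2 - 79) and the roots of f are ±√295, ±√79. Hence the splitting field is K = Q(√295, √79). Since 295 and 79 are distinct squarefree integers > 1, their product 23305 is not a perfect square, so √79 ∉ Q(√295). By the tower law [K:Q] = [Q(√295,√79):Q(√295)] · [Q(√295):Q] = 2 · 2 = 4.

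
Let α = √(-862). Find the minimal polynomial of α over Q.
m_α(x) = x^2 + 862

α satisfies α^2 + 862 = 0, so x^2 + 862 annihilates α. Since d = -862 is squarefree and ≠ 1, it is not a perfect square in Q, so x^2 + 862 has no rational root and is therefore irreducible over Q (a degree-2 polynomial over a field is irreducible iff it has no root). Hence m_α(x) = x^2 + 862.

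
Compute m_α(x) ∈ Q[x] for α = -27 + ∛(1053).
m_α(x) = x^3 + 81x^2 + 2187x + 18630

Set β = α + 27 = ∛(1053), so β^3 = 1053. Then (α + 27)^3 - 1053 = 0, i.e. α is a root of g(x) = (x + 27)^3 - 1053 = x^3 + 81x^2 + 2187x + 18630. Since g(x) = h(x + 27) where h(x) = x^3 - 1053, and h is irreducible over Q (because 1053 is not a perfect cube, so h has no rational root, and a monic cubic with no rational root is irreducible), g is also irreducible (irreducibility is preserved under the substitution x → x + 27). Hence m_α(x) = x^3 + 81x^2 + 2187x + 18630.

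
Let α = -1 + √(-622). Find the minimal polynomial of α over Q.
m_α(x) = x^2 + 2x + 623

From α + 1 = √(-622), squaring gives (α + 1)^2 = -622, i.e. α^2 + 2α + 1 = -622, so α^2 + 2α + 623 = 0. The discriminant of x^2 + 2x + 623 is (2)^2 - 4·(623) = 4 - 2492 = -2488, and 4·(-622) is not a perfect square in Q since -622 is squarefree and ≠ 1. Hence x^2 + 2x + 623 is irreducible over Q and is the minimal polynomial of α.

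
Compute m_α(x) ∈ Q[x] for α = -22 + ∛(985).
m_α(x) = x^3 + 66x^2 + 1452x + 9663

Set β = α + 22 = ∛(985), so β^3 = 985. Then (α + 22)^3 - 985 = 0, i.e. α is a root of g(x) = (x + 22)^3 - 985 = x^3 + 66x^2 + 1452x + 9663. Since g(x) = h(x + 22) where h(x) = x^3 - 985, and h is irreducible over Q (because 985 is not a perfect cube, so h has no rational root, and a monic cubic with no rational root is irreducible), g is also irreducible (irreducibility is preserved under the substitution x → x + 22). Hence m_α(x) = x^3 + 66x^2 + 1452x + 9663.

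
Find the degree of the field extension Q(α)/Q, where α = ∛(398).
[Q(α):Q] = 3

The minimal polynomial of α is x^3 - 398, irreducible over Q since 398 is not a perfect cube (so x^3 - 398 has no rational root). Hence [Q(α):Q] = deg(m_α) = 3.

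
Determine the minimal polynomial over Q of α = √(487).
m_α(x) = x^2 - 487

α satisfies α^2 - 487 = 0, so x^2 - 487 annihilates α. Since d = 487 is squarefree and ≠ 1, it is not a perfect square in Q, so x^2 - 487 has no rational root and is therefore irreducible over Q (a degree-2 polynomial over a field is irreducible iff it has no root). Hence m_α(x) = x^2 - 487.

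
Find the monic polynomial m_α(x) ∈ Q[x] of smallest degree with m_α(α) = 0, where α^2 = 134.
m_α(x) = x^2 - 134

α satisfies α^2 - 134 = 0, so x^2 - 134 annihilates α. Since d = 134 is squarefree and ≠ 1, it is not a perfect square in Q, so x^2 - 134 has no rational root and is therefore irreducible over Q (a degree-2 polynomial over a field is irreducible iff it has no root). Hence m_α(x) = x^2 - 134.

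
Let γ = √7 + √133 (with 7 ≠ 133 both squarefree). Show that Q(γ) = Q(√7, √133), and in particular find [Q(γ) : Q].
[Q(γ) : Q] = 4 (equivalently, Q(γ) = Q(√7, √133))

Obviously Q(γ) ⊆ Q(√7, √133), and [Q(√7, √133):Q] = 4 (since 7, 133 are distinct squarefree integers > 1 with 931 not a perfect square). To show equality we compute the minimal polynomial of γ. From γ = √7 + √133: γ^2 = 7 + 2√(931) + 133 = 140 + 2√(931), so γ^2 - 140 = 2√(931); squaring, (γ^2 - 140)^2 = 4·931, i.e. γ^4 - 280γ^2 + 19600 - 3724 = 0, i.e. γ^4 - 280γ^2 + 15876 = 0. So γ is a root of x^4 - 280x^2 + 15876. This polynomial is irreducible over Q: it has no rational root (each ±√7 ± √133 is irrational), and any factorization into two quadratics over Q would force √(931) ∈ Q (pairing opposite roots) or √7, √133 ∈ Q (other pairings), all impossible. Hence [Q(γ):Q] = 4 = [Q(√7, √133):Q], so Q(γ) = Q(√7, √133).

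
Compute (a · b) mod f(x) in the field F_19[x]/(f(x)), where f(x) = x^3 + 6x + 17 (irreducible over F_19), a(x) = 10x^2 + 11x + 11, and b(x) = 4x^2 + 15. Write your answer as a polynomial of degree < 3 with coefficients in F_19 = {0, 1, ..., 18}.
a · b ≡ 11x^2 + 6 (mod f(x))

Multiply in F_19[x]: a(x)·b(x) = (10x^2 + 11x + 11)·(4x^2 + 15) = 2x^4 + 6x^3 + 4x^2 + 13x + 13. This has degree ≥ 3, so divide by f(x) over F_19: 2x^4 + 6x^3 + 4x^2 + 13x + 13 = (2x + 6)·(x^3 + 6x + 17) + (11x^2 + 6). Hence a·b ≡ 11x^2 + 6 (mod f). (F_19[x]/(f) is a field with 19^3 = 6859 elements since f is irreducible of degree 3.)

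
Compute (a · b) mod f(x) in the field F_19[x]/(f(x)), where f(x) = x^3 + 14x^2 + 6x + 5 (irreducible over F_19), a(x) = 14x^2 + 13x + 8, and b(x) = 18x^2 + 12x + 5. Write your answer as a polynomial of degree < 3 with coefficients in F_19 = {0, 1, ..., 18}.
a · b ≡ 5x^2 + 6x + 14 (mod f(x))

Multiply in F_19[x]: a(x)·b(x) = (14x^2 + 13x + 8)·(18x^2 + 12x + 5) = 5x^4 + 3x^3 + 9x^2 + 9x + 2. This has degree ≥ 3, so divide by f(x) over F_19: 5x^4 + 3x^3 + 9x^2 + 9x + 2 = (5x + 9)·(x^3 + 14x^2 + 6x + 5) + (5x^2 + 6x + 14). Hence a·b ≡ 5x^2 + 6x + 14 (mod f). (F_19[x]/(f) is a field with 19^3 = 6859 elements since f is irreducible of degree 3.)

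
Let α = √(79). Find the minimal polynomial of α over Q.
m_α(x) = x^2 - 79

α satisfies α^2 - 79 = 0, so x^2 - 79 annihilates α. Since d = 79 is squarefree and ≠ 1, it is not a perfect square in Q, so x^2 - 79 has no rational root and is therefore irreducible over Q (a degree-2 polynomial over a field is irreducible iff it has no root). Hence m_α(x) = x^2 - 79.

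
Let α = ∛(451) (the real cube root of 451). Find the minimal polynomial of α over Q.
m_α(x) = x^3 - 451

α satisfies α^3 = 451, so x^3 - 451 annihilates α. By the rational root test, a rational root p/q (in lowest terms) of x^3 - 451 would satisfy p^3 = 451 q^3, forcing q = 1 and p^3 = 451; but 451 is not a perfect cube, contradiction. A monic cubic over Q with no rational root is irreducible (any nontrivial factorization would include a linear factor). Hence x^3 - 451 is the minimal polynomial of α, and in particular [Q(α):Q] = 3.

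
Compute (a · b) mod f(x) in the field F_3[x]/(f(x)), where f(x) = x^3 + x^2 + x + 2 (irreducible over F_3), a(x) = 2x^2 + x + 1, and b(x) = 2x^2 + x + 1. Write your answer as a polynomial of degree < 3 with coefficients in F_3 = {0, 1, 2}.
a · b ≡ x^2 + 1 (mod f(x))

Multiply in F_3[x]: a(x)·b(x) = (2x^2 + x + 1)·(2x^2 + x + 1) = x^4 + x^3 + 2x^2 + 2x + 1. This has degree ≥ 3, so divide by f(x) over F_3: x^4 + x^3 + 2x^2 + 2x + 1 = (x)·(x^3 + x^2 + x + 2) + (x^2 + 1). Hence a·b ≡ x^2 + 1 (mod f). (F_3[x]/(f) is a field with 3^3 = 27 elements since f is irreducible of degree 3.)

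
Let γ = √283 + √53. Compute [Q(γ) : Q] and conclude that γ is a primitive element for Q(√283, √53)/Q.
[Q(γ) : Q] = 4 (equivalently, Q(γ) = Q(√283, √53))

Obviously Q(γ) ⊆ Q(√283, √53), and [Q(√283, √53):Q] = 4 (since 283, 53 are distinct squarefree integers > 1 with 14999 not a perfect square). To show equality we compute the minimal polynomial of γ. From γ = √283 + √53: γ^2 = 283 + 2√(14999) + 53 = 336 + 2√(14999), so γ^2 - 336 = 2√(14999); squaring, (γ^2 - 336)^2 = 4·14999, i.e. γ^4 - 672γ^2 + 112896 - 59996 = 0, i.e. γ^4 - 672γ^2 + 52900 = 0. So γ is a root of x^4 - 672x^2 + 52900. This polynomial is irreducible over Q: it has no rational root (each ±√283 ± √53 is irrational), and any factorization into two quadratics over Q would force √(14999) ∈ Q (pairing opposite roots) or √283, √53 ∈ Q (other pairings), all impossible. Hence [Q(γ):Q] = 4 = [Q(√283, √53):Q], so Q(γ) = Q(√283, √53).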